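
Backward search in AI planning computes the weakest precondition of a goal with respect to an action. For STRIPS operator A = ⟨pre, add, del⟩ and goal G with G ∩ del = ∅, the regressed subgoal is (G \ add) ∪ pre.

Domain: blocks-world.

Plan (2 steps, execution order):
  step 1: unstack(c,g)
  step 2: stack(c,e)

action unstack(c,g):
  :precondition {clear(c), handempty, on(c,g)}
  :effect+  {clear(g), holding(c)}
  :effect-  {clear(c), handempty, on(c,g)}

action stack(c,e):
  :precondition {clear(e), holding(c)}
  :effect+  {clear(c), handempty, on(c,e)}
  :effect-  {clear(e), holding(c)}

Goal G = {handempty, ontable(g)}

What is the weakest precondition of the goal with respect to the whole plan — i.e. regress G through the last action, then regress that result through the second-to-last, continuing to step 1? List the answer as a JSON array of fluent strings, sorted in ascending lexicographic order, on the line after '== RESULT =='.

Regress step by step:
  through step 2 (stack(c,e)): drop {handempty}, keep {ontable(g)}, require {clear(e), holding(c)}
    → {clear(e), holding(c), ontable(g)}
  through step 1 (unstack(c,g)): drop {holding(c)}, keep {clear(e), ontable(g)}, require {clear(c), handempty, on(c,g)}
    → {clear(c), clear(e), handempty, on(c,g), ontable(g)}

== RESULT ==
["clear(c)", "clear(e)", "handempty", "on(c,g)", "ontable(g)"]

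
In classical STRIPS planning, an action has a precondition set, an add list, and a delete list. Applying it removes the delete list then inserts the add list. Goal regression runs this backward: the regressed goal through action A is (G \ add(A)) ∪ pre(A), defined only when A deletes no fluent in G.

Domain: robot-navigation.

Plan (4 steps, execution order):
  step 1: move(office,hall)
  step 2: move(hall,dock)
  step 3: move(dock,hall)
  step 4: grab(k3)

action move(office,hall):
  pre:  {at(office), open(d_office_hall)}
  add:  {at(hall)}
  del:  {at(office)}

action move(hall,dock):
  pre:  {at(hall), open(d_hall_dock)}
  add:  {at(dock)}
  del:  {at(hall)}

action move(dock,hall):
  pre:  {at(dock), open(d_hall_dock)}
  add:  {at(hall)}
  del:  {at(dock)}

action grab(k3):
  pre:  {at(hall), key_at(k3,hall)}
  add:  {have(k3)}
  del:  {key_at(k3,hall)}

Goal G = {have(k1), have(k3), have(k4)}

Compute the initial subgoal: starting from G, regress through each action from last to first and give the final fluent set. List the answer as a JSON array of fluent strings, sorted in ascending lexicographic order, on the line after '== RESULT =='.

Regress step by step:
  through step 4 (grab(k3)): drop {have(k3)}, keep {have(k1), have(k4)}, require {at(hall), key_at(k3,hall)}
    → {at(hall), have(k1), have(k4), key_at(k3,hall)}
  through step 3 (move(dock,hall)): drop {at(hall)}, keep {have(k1), have(k4), key_at(k3,hall)}, require {at(dock), open(d_hall_dock)}
    → {at(dock), have(k1), have(k4), key_at(k3,hall), open(d_hall_dock)}
  through step 2 (move(hall,dock)): drop {at(dock)}, keep {have(k1), have(k4), key_at(k3,hall), open(d_hall_dock)}, require {at(hall), open(d_hall_dock)}
    → {at(hall), have(k1), have(k4), key_at(k3,hall), open(d_hall_dock)}
  through step 1 (move(office,hall)): drop {at(hall)}, keep {have(k1), have(k4), key_at(k3,hall), open(d_hall_dock)}, require {at(office), open(d_office_hall)}
    → {at(office), have(k1), have(k4), key_at(k3,hall), open(d_hall_dock), open(d_office_hall)}

== RESULT ==
["at(office)", "have(k1)", "have(k4)", "key_at(k3,hall)", "open(d_hall_dock)", "open(d_office_hall)"]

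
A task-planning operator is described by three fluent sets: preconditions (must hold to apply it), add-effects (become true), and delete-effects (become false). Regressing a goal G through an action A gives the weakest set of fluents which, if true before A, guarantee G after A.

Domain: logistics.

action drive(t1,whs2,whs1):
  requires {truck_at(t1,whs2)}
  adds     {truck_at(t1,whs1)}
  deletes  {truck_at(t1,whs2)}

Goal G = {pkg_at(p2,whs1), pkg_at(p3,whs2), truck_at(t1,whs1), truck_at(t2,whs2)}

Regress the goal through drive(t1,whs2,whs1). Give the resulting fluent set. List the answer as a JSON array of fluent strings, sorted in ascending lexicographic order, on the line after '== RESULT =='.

Regress:
  G ∩ del = {}  (empty — regression defined)
  G \ add = {pkg_at(p2,whs1), pkg_at(p3,whs2), truck_at(t1,whs1), truck_at(t2,whs2)} \ {truck_at(t1,whs1)} = {pkg_at(p2,whs1), pkg_at(p3,whs2), truck_at(t2,whs2)}
  ∪ pre   = {pkg_at(p2,whs1), pkg_at(p3,whs2), truck_at(t2,whs2)} ∪ {truck_at(t1,whs2)}
          = {pkg_at(p2,whs1), pkg_at(p3,whs2), truck_at(t1,whs2), truck_at(t2,whs2)}

== RESULT ==
["pkg_at(p2,whs1)", "pkg_at(p3,whs2)", "truck_at(t1,whs2)", "truck_at(t2,whs2)"]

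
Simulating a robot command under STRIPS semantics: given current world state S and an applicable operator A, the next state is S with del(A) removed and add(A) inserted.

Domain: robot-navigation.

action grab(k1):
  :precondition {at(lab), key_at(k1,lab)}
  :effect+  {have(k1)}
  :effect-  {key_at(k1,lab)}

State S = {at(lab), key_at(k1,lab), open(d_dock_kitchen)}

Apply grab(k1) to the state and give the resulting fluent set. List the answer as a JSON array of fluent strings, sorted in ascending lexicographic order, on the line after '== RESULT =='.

Progress:
  pre ⊆ S: {at(lab), key_at(k1,lab)} ⊆ S  — applicable
  S \ del = {at(lab), open(d_dock_kitchen)}
  ∪ add   = {at(lab), have(k1), open(d_dock_kitchen)}

== RESULT ==
["at(lab)", "have(k1)", "open(d_dock_kitchen)"]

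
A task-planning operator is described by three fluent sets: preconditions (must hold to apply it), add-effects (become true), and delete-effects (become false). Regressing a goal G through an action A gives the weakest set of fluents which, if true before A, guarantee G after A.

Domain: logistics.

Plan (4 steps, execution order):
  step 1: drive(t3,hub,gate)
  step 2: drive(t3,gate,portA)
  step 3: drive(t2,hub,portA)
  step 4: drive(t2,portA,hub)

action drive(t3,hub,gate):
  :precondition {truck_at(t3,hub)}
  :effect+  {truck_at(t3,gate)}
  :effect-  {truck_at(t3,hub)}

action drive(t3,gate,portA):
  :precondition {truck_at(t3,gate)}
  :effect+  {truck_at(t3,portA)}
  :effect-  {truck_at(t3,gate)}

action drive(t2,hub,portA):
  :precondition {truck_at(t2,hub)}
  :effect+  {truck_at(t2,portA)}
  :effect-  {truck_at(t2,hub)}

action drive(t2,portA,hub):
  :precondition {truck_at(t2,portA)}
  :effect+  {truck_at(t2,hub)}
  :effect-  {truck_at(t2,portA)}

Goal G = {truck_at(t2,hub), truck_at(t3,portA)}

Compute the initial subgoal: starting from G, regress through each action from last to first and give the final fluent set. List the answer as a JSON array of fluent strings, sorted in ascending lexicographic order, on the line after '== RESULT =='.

Work backward from the goal:
  through step 4 (drive(t2,portA,hub)): drop {truck_at(t2,hub)}, keep {truck_at(t3,portA)}, require {truck_at(t2,portA)}
    → {truck_at(t2,portA), truck_at(t3,portA)}
  through step 3 (drive(t2,hub,portA)): drop {truck_at(t2,portA)}, keep {truck_at(t3,portA)}, require {truck_at(t2,hub)}
    → {truck_at(t2,hub), truck_at(t3,portA)}
  through step 2 (drive(t3,gate,portA)): drop {truck_at(t3,portA)}, keep {truck_at(t2,hub)}, require {truck_at(t3,gate)}
    → {truck_at(t2,hub), truck_at(t3,gate)}
  through step 1 (drive(t3,hub,gate)): drop {truck_at(t3,gate)}, keep {truck_at(t2,hub)}, require {truck_at(t3,hub)}
    → {truck_at(t2,hub), truck_at(t3,hub)}

== RESULT ==
["truck_at(t2,hub)", "truck_at(t3,hub)"]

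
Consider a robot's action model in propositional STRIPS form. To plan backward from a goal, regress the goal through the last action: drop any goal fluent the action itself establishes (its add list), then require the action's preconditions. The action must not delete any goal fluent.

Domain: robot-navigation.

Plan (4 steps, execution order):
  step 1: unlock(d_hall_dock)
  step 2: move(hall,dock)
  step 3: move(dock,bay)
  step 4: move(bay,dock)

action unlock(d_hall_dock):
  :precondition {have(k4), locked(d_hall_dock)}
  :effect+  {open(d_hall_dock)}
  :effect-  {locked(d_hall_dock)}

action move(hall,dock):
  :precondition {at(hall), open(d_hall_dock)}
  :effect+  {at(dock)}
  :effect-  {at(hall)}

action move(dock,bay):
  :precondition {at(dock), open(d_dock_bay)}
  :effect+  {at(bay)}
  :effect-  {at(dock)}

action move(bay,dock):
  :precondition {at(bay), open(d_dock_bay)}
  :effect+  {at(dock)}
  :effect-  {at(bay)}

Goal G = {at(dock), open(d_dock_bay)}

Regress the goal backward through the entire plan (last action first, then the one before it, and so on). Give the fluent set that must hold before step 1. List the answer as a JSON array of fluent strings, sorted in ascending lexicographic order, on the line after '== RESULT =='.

Regress step by step:
  through step 4 (move(bay,dock)): drop {at(dock)}, keep {open(d_dock_bay)}, require {at(bay), open(d_dock_bay)}
    → {at(bay), open(d_dock_bay)}
  through step 3 (move(dock,bay)): drop {at(bay)}, keep {open(d_dock_bay)}, require {at(dock), open(d_dock_bay)}
    → {at(dock), open(d_dock_bay)}
  through step 2 (move(hall,dock)): drop {at(dock)}, keep {open(d_dock_bay)}, require {at(hall), open(d_hall_dock)}
    → {at(hall), open(d_dock_bay), open(d_hall_dock)}
  through step 1 (unlock(d_hall_dock)): drop {open(d_hall_dock)}, keep {at(hall), open(d_dock_bay)}, require {have(k4), locked(d_hall_dock)}
    → {at(hall), have(k4), locked(d_hall_dock), open(d_dock_bay)}

== RESULT ==
["at(hall)", "have(k4)", "locked(d_hall_dock)", "open(d_dock_bay)"]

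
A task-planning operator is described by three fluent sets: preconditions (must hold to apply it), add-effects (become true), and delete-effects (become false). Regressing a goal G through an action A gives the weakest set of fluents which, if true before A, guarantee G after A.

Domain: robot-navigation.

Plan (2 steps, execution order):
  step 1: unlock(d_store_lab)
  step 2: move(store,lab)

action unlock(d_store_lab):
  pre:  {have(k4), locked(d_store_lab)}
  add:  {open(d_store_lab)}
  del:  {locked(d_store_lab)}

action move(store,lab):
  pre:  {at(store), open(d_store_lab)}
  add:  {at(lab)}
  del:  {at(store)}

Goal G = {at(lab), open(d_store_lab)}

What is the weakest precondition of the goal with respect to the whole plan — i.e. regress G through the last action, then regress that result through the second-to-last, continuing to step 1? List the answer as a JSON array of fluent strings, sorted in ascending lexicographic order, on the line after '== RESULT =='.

Regress step by step:
  through step 2 (move(store,lab)): drop {at(lab)}, keep {open(d_store_lab)}, require {at(store), open(d_store_lab)}
    → {at(store), open(d_store_lab)}
  through step 1 (unlock(d_store_lab)): drop {open(d_store_lab)}, keep {at(store)}, require {have(k4), locked(d_store_lab)}
    → {at(store), have(k4), locked(d_store_lab)}

== RESULT ==
["at(store)", "have(k4)", "locked(d_store_lab)"]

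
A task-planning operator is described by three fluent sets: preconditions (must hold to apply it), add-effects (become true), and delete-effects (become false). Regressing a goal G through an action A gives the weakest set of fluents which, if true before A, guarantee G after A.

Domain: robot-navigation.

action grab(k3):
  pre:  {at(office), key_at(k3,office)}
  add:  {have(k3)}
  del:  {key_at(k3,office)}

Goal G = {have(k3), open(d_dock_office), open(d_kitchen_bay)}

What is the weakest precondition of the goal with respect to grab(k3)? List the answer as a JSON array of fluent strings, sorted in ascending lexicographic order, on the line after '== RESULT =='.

Compute (G \ add) ∪ pre:
  G ∩ del = {}  (empty — regression defined)
  G \ add = {have(k3), open(d_dock_office), open(d_kitchen_bay)} \ {have(k3)} = {open(d_dock_office), open(d_kitchen_bay)}
  ∪ pre   = {open(d_dock_office), open(d_kitchen_bay)} ∪ {at(office), key_at(k3,office)}
          = {at(office), key_at(k3,office), open(d_dock_office), open(d_kitchen_bay)}

== RESULT ==
["at(office)", "key_at(k3,office)", "open(d_dock_office)", "open(d_kitchen_bay)"]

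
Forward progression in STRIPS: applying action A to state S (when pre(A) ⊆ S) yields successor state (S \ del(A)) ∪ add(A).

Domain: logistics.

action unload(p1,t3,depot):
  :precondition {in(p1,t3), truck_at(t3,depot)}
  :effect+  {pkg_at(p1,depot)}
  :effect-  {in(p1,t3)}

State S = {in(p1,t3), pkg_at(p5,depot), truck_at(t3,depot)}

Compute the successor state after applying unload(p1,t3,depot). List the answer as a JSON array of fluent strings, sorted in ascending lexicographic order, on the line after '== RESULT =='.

Progress:
  pre ⊆ S: {in(p1,t3), truck_at(t3,depot)} ⊆ S  — applicable
  S \ del = {pkg_at(p5,depot), truck_at(t3,depot)}
  ∪ add   = {pkg_at(p1,depot), pkg_at(p5,depot), truck_at(t3,depot)}

== RESULT ==
["pkg_at(p1,depot)", "pkg_at(p5,depot)", "truck_at(t3,depot)"]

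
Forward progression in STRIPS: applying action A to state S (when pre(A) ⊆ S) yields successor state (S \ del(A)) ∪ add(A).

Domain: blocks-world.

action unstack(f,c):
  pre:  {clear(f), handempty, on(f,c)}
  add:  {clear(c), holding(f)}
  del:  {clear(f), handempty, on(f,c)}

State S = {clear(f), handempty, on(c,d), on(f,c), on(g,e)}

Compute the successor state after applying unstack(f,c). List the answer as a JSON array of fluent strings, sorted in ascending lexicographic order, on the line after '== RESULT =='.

Compute (S \ del) ∪ add:
  pre ⊆ S: {clear(f), handempty, on(f,c)} ⊆ S  — applicable
  S \ del = {on(c,d), on(g,e)}
  ∪ add   = {clear(c), holding(f), on(c,d), on(g,e)}

== RESULT ==
["clear(c)", "holding(f)", "on(c,d)", "on(g,e)"]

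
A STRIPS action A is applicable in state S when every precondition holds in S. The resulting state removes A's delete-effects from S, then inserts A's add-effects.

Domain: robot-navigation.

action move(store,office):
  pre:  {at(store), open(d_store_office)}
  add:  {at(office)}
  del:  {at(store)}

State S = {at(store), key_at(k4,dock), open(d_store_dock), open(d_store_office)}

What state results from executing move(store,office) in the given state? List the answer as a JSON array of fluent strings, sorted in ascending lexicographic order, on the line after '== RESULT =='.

Compute (S \ del) ∪ add:
  pre ⊆ S: {at(store), open(d_store_office)} ⊆ S  — applicable
  S \ del = {key_at(k4,dock), open(d_store_dock), open(d_store_office)}
  ∪ add   = {at(office), key_at(k4,dock), open(d_store_dock), open(d_store_office)}

== RESULT ==
["at(office)", "key_at(k4,dock)", "open(d_store_dock)", "open(d_store_office)"]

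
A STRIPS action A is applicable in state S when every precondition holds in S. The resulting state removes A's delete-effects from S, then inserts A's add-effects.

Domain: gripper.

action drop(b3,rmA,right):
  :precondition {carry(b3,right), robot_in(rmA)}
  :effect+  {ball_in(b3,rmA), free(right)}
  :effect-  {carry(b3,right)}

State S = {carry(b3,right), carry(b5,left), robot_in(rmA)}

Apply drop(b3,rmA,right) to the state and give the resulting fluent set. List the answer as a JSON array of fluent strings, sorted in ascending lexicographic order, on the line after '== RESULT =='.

Compute (S \ del) ∪ add:
  pre ⊆ S: {carry(b3,right), robot_in(rmA)} ⊆ S  — applicable
  S \ del = {carry(b5,left), robot_in(rmA)}
  ∪ add   = {ball_in(b3,rmA), carry(b5,left), free(right), robot_in(rmA)}

== RESULT ==
["ball_in(b3,rmA)", "carry(b5,left)", "free(right)", "robot_in(rmA)"]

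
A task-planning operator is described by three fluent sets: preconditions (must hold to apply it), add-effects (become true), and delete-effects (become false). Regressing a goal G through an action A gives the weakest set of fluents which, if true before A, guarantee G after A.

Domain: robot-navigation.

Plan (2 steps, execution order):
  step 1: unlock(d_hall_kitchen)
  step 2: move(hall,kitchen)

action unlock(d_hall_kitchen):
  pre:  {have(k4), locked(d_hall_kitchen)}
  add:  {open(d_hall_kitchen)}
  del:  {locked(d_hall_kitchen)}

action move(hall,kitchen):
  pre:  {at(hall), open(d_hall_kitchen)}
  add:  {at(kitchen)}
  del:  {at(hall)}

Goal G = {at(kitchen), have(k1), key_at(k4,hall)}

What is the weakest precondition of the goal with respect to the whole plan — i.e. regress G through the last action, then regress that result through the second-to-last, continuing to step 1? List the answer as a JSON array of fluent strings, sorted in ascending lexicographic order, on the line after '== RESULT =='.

Regress step by step:
  through step 2 (move(hall,kitchen)): drop {at(kitchen)}, keep {have(k1), key_at(k4,hall)}, require {at(hall), open(d_hall_kitchen)}
    → {at(hall), have(k1), key_at(k4,hall), open(d_hall_kitchen)}
  through step 1 (unlock(d_hall_kitchen)): drop {open(d_hall_kitchen)}, keep {at(hall), have(k1), key_at(k4,hall)}, require {have(k4), locked(d_hall_kitchen)}
    → {at(hall), have(k1), have(k4), key_at(k4,hall), locked(d_hall_kitchen)}

== RESULT ==
["at(hall)", "have(k1)", "have(k4)", "key_at(k4,hall)", "locked(d_hall_kitchen)"]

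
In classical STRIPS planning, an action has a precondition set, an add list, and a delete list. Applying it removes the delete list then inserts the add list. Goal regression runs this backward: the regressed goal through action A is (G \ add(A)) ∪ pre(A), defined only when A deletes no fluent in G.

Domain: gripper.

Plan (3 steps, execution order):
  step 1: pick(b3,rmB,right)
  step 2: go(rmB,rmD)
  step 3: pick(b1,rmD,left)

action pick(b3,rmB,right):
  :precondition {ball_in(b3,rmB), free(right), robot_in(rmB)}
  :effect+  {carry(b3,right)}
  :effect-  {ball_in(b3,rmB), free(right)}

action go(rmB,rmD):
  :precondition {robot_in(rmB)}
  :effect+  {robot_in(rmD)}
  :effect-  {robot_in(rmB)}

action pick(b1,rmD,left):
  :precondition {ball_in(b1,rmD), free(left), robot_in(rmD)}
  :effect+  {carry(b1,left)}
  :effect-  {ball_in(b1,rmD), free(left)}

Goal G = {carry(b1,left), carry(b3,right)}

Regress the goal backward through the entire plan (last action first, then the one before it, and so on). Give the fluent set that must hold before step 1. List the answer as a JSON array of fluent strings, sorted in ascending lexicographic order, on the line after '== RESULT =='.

Work backward from the goal:
  through step 3 (pick(b1,rmD,left)): drop {carry(b1,left)}, keep {carry(b3,right)}, require {ball_in(b1,rmD), free(left), robot_in(rmD)}
    → {ball_in(b1,rmD), carry(b3,right), free(left), robot_in(rmD)}
  through step 2 (go(rmB,rmD)): drop {robot_in(rmD)}, keep {ball_in(b1,rmD), carry(b3,right), free(left)}, require {robot_in(rmB)}
    → {ball_in(b1,rmD), carry(b3,right), free(left), robot_in(rmB)}
  through step 1 (pick(b3,rmB,right)): drop {carry(b3,right)}, keep {ball_in(b1,rmD), free(left), robot_in(rmB)}, require {ball_in(b3,rmB), free(right), robot_in(rmB)}
    → {ball_in(b1,rmD), ball_in(b3,rmB), free(left), free(right), robot_in(rmB)}

== RESULT ==
["ball_in(b1,rmD)", "ball_in(b3,rmB)", "free(left)", "free(right)", "robot_in(rmB)"]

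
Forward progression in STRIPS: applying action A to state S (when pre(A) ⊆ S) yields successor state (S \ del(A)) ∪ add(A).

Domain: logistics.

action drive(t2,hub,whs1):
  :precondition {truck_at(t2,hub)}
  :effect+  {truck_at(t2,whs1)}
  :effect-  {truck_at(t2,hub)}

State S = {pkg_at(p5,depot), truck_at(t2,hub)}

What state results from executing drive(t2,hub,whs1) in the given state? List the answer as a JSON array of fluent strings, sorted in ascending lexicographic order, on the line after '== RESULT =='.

Compute (S \ del) ∪ add:
  pre ⊆ S: {truck_at(t2,hub)} ⊆ S  — applicable
  S \ del = {pkg_at(p5,depot)}
  ∪ add   = {pkg_at(p5,depot), truck_at(t2,whs1)}

== RESULT ==
["pkg_at(p5,depot)", "truck_at(t2,whs1)"]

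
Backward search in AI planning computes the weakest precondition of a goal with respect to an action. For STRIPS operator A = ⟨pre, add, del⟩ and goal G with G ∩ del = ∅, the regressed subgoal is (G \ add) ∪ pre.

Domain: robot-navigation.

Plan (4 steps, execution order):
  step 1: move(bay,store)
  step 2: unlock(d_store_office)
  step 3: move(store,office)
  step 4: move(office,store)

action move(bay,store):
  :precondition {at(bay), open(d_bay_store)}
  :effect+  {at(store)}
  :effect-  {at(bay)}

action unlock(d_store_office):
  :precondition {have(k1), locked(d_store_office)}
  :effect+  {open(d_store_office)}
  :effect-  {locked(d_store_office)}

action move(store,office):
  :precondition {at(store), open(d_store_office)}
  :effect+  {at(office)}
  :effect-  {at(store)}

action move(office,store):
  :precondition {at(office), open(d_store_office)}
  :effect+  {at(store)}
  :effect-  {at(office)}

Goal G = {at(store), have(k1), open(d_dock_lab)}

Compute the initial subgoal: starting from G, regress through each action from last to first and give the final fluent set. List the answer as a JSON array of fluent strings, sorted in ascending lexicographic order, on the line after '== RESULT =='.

Regress step by step:
  through step 4 (move(office,store)): drop {at(store)}, keep {have(k1), open(d_dock_lab)}, require {at(office), open(d_store_office)}
    → {at(office), have(k1), open(d_dock_lab), open(d_store_office)}
  through step 3 (move(store,office)): drop {at(office)}, keep {have(k1), open(d_dock_lab), open(d_store_office)}, require {at(store), open(d_store_office)}
    → {at(store), have(k1), open(d_dock_lab), open(d_store_office)}
  through step 2 (unlock(d_store_office)): drop {open(d_store_office)}, keep {at(store), have(k1), open(d_dock_lab)}, require {have(k1), locked(d_store_office)}
    → {at(store), have(k1), locked(d_store_office), open(d_dock_lab)}
  through step 1 (move(bay,store)): drop {at(store)}, keep {have(k1), locked(d_store_office), open(d_dock_lab)}, require {at(bay), open(d_bay_store)}
    → {at(bay), have(k1), locked(d_store_office), open(d_bay_store), open(d_dock_lab)}

== RESULT ==
["at(bay)", "have(k1)", "locked(d_store_office)", "open(d_bay_store)", "open(d_dock_lab)"]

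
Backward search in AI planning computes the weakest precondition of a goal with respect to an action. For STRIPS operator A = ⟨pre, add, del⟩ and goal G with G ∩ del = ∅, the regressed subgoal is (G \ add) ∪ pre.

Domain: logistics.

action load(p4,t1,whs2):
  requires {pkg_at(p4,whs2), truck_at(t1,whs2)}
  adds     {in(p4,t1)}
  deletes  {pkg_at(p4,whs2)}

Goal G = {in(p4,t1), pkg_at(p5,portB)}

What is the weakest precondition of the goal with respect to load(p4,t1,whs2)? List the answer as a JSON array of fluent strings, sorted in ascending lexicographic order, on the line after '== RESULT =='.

Regress:
  G ∩ del = {}  (empty — regression defined)
  G \ add = {in(p4,t1), pkg_at(p5,portB)} \ {in(p4,t1)} = {pkg_at(p5,portB)}
  ∪ pre   = {pkg_at(p5,portB)} ∪ {pkg_at(p4,whs2), truck_at(t1,whs2)}
          = {pkg_at(p4,whs2), pkg_at(p5,portB), truck_at(t1,whs2)}

== RESULT ==
["pkg_at(p4,whs2)", "pkg_at(p5,portB)", "truck_at(t1,whs2)"]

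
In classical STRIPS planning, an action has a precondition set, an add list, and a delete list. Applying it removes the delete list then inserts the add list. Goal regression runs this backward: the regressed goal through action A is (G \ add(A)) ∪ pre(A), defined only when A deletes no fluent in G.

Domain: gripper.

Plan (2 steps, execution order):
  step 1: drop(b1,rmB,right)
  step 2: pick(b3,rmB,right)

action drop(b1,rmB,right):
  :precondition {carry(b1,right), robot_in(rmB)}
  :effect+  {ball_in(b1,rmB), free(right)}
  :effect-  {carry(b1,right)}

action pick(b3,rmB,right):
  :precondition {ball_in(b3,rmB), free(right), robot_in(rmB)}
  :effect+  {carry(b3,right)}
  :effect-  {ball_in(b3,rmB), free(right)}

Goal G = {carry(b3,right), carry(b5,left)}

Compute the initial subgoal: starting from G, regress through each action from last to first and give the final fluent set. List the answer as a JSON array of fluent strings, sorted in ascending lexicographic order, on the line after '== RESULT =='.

Regress step by step:
  through step 2 (pick(b3,rmB,right)): drop {carry(b3,right)}, keep {carry(b5,left)}, require {ball_in(b3,rmB), free(right), robot_in(rmB)}
    → {ball_in(b3,rmB), carry(b5,left), free(right), robot_in(rmB)}
  through step 1 (drop(b1,rmB,right)): drop {free(right)}, keep {ball_in(b3,rmB), carry(b5,left), robot_in(rmB)}, require {carry(b1,right), robot_in(rmB)}
    → {ball_in(b3,rmB), carry(b1,right), carry(b5,left), robot_in(rmB)}

== RESULT ==
["ball_in(b3,rmB)", "carry(b1,right)", "carry(b5,left)", "robot_in(rmB)"]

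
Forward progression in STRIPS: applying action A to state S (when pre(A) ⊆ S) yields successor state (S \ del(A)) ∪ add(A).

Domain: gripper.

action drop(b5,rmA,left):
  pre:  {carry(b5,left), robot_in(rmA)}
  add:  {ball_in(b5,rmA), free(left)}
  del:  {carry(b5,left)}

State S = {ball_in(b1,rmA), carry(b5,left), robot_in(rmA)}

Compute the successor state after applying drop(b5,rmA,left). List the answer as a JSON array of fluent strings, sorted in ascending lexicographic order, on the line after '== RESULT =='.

Compute (S \ del) ∪ add:
  pre ⊆ S: {carry(b5,left), robot_in(rmA)} ⊆ S  — applicable
  S \ del = {ball_in(b1,rmA), robot_in(rmA)}
  ∪ add   = {ball_in(b1,rmA), ball_in(b5,rmA), free(left), robot_in(rmA)}

== RESULT ==
["ball_in(b1,rmA)", "ball_in(b5,rmA)", "free(left)", "robot_in(rmA)"]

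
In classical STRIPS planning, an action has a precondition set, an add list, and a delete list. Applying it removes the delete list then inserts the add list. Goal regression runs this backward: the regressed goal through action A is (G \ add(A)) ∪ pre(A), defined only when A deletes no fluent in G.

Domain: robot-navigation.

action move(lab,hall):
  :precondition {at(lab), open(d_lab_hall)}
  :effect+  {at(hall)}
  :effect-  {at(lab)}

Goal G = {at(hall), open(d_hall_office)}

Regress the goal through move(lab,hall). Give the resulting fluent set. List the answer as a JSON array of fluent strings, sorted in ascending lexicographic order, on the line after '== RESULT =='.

Compute (G \ add) ∪ pre:
  G ∩ del = {}  (empty — regression defined)
  G \ add = {at(hall), open(d_hall_office)} \ {at(hall)} = {open(d_hall_office)}
  ∪ pre   = {open(d_hall_office)} ∪ {at(lab), open(d_lab_hall)}
          = {at(lab), open(d_hall_office), open(d_lab_hall)}

== RESULT ==
["at(lab)", "open(d_hall_office)", "open(d_lab_hall)"]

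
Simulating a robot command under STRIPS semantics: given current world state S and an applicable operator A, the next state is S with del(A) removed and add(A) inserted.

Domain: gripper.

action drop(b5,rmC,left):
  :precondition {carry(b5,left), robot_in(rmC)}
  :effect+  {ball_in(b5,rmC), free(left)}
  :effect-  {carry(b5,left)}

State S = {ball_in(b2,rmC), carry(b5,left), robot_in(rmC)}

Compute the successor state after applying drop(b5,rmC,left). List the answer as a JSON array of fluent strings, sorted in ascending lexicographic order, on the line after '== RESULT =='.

Compute (S \ del) ∪ add:
  pre ⊆ S: {carry(b5,left), robot_in(rmC)} ⊆ S  — applicable
  S \ del = {ball_in(b2,rmC), robot_in(rmC)}
  ∪ add   = {ball_in(b2,rmC), ball_in(b5,rmC), free(left), robot_in(rmC)}

== RESULT ==
["ball_in(b2,rmC)", "ball_in(b5,rmC)", "free(left)", "robot_in(rmC)"]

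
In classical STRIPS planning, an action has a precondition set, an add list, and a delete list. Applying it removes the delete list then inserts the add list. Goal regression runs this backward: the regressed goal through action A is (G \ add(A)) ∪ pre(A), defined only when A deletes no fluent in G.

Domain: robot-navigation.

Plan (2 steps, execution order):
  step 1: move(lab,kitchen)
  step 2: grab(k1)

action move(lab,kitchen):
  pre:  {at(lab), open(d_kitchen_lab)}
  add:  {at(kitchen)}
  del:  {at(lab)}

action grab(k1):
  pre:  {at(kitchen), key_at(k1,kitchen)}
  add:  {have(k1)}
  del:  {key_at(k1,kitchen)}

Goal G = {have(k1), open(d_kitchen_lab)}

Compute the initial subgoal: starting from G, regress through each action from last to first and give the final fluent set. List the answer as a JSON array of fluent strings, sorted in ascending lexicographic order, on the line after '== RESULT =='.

Work backward from the goal:
  through step 2 (grab(k1)): drop {have(k1)}, keep {open(d_kitchen_lab)}, require {at(kitchen), key_at(k1,kitchen)}
    → {at(kitchen), key_at(k1,kitchen), open(d_kitchen_lab)}
  through step 1 (move(lab,kitchen)): drop {at(kitchen)}, keep {key_at(k1,kitchen), open(d_kitchen_lab)}, require {at(lab), open(d_kitchen_lab)}
    → {at(lab), key_at(k1,kitchen), open(d_kitchen_lab)}

== RESULT ==
["at(lab)", "key_at(k1,kitchen)", "open(d_kitchen_lab)"]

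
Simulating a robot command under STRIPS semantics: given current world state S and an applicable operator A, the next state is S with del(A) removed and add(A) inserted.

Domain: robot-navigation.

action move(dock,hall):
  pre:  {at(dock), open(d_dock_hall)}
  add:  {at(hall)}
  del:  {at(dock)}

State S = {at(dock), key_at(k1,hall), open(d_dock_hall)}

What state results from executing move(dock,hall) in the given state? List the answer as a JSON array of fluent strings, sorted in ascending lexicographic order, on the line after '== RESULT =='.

Compute (S \ del) ∪ add:
  pre ⊆ S: {at(dock), open(d_dock_hall)} ⊆ S  — applicable
  S \ del = {key_at(k1,hall), open(d_dock_hall)}
  ∪ add   = {at(hall), key_at(k1,hall), open(d_dock_hall)}

== RESULT ==
["at(hall)", "key_at(k1,hall)", "open(d_dock_hall)"]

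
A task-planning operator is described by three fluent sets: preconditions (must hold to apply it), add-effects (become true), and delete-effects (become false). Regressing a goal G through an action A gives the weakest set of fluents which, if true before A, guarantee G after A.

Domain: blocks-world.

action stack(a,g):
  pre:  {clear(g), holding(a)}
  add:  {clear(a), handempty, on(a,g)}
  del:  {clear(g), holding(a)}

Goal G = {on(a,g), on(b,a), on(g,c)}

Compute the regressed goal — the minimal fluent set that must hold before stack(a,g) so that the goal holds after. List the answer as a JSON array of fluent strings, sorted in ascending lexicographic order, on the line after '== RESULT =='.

Regress:
  G ∩ del = {}  (empty — regression defined)
  G \ add = {on(a,g), on(b,a), on(g,c)} \ {clear(a), handempty, on(a,g)} = {on(b,a), on(g,c)}
  ∪ pre   = {on(b,a), on(g,c)} ∪ {clear(g), holding(a)}
          = {clear(g), holding(a), on(b,a), on(g,c)}

== RESULT ==
["clear(g)", "holding(a)", "on(b,a)", "on(g,c)"]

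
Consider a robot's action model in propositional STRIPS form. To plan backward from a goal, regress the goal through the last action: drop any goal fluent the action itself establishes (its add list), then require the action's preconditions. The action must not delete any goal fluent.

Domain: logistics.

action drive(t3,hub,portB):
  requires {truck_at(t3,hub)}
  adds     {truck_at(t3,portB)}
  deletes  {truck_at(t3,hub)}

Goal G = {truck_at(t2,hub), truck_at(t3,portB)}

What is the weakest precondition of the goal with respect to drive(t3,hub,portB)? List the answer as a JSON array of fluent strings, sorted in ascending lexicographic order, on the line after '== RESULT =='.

Regress:
  G ∩ del = {}  (empty — regression defined)
  G \ add = {truck_at(t2,hub), truck_at(t3,portB)} \ {truck_at(t3,portB)} = {truck_at(t2,hub)}
  ∪ pre   = {truck_at(t2,hub)} ∪ {truck_at(t3,hub)}
          = {truck_at(t2,hub), truck_at(t3,hub)}

== RESULT ==
["truck_at(t2,hub)", "truck_at(t3,hub)"]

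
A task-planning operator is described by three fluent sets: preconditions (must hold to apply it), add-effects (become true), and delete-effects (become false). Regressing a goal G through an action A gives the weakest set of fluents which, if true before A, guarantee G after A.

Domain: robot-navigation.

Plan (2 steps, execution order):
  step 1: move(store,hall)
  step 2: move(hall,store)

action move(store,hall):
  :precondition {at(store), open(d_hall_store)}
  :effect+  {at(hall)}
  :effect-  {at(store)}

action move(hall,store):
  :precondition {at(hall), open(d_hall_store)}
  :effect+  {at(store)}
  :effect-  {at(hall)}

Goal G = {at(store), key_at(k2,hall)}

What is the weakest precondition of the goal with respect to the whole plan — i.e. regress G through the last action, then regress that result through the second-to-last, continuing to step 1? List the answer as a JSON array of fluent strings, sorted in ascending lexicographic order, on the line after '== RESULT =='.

Regress step by step:
  through step 2 (move(hall,store)): drop {at(store)}, keep {key_at(k2,hall)}, require {at(hall), open(d_hall_store)}
    → {at(hall), key_at(k2,hall), open(d_hall_store)}
  through step 1 (move(store,hall)): drop {at(hall)}, keep {key_at(k2,hall), open(d_hall_store)}, require {at(store), open(d_hall_store)}
    → {at(store), key_at(k2,hall), open(d_hall_store)}

== RESULT ==
["at(store)", "key_at(k2,hall)", "open(d_hall_store)"]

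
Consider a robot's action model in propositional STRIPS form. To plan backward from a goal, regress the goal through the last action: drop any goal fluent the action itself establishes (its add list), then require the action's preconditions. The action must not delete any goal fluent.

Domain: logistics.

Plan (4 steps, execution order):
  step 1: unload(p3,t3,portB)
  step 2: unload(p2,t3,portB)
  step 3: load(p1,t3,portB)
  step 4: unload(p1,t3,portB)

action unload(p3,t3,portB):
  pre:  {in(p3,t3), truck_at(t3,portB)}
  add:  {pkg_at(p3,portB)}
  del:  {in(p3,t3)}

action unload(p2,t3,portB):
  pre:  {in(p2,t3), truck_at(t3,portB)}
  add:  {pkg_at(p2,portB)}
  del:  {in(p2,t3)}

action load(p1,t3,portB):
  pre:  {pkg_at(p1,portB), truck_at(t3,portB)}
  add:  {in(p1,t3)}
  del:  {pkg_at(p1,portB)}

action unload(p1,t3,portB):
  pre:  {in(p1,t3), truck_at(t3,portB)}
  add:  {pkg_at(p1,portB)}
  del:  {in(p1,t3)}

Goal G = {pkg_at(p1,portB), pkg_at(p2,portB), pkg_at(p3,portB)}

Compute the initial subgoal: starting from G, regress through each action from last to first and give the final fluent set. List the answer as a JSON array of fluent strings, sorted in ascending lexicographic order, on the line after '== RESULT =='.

Work backward from the goal:
  through step 4 (unload(p1,t3,portB)): drop {pkg_at(p1,portB)}, keep {pkg_at(p2,portB), pkg_at(p3,portB)}, require {in(p1,t3), truck_at(t3,portB)}
    → {in(p1,t3), pkg_at(p2,portB), pkg_at(p3,portB), truck_at(t3,portB)}
  through step 3 (load(p1,t3,portB)): drop {in(p1,t3)}, keep {pkg_at(p2,portB), pkg_at(p3,portB), truck_at(t3,portB)}, require {pkg_at(p1,portB), truck_at(t3,portB)}
    → {pkg_at(p1,portB), pkg_at(p2,portB), pkg_at(p3,portB), truck_at(t3,portB)}
  through step 2 (unload(p2,t3,portB)): drop {pkg_at(p2,portB)}, keep {pkg_at(p1,portB), pkg_at(p3,portB), truck_at(t3,portB)}, require {in(p2,t3), truck_at(t3,portB)}
    → {in(p2,t3), pkg_at(p1,portB), pkg_at(p3,portB), truck_at(t3,portB)}
  through step 1 (unload(p3,t3,portB)): drop {pkg_at(p3,portB)}, keep {in(p2,t3), pkg_at(p1,portB), truck_at(t3,portB)}, require {in(p3,t3), truck_at(t3,portB)}
    → {in(p2,t3), in(p3,t3), pkg_at(p1,portB), truck_at(t3,portB)}

== RESULT ==
["in(p2,t3)", "in(p3,t3)", "pkg_at(p1,portB)", "truck_at(t3,portB)"]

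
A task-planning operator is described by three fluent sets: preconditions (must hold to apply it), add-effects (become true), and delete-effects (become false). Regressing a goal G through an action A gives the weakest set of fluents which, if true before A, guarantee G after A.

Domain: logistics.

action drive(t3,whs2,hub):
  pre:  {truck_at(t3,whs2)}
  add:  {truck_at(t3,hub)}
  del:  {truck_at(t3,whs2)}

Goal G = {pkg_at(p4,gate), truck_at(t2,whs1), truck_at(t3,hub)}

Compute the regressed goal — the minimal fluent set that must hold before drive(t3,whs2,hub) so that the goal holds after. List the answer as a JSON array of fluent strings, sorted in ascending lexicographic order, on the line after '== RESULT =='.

Compute (G \ add) ∪ pre:
  G ∩ del = {}  (empty — regression defined)
  G \ add = {pkg_at(p4,gate), truck_at(t2,whs1), truck_at(t3,hub)} \ {truck_at(t3,hub)} = {pkg_at(p4,gate), truck_at(t2,whs1)}
  ∪ pre   = {pkg_at(p4,gate), truck_at(t2,whs1)} ∪ {truck_at(t3,whs2)}
          = {pkg_at(p4,gate), truck_at(t2,whs1), truck_at(t3,whs2)}

== RESULT ==
["pkg_at(p4,gate)", "truck_at(t2,whs1)", "truck_at(t3,whs2)"]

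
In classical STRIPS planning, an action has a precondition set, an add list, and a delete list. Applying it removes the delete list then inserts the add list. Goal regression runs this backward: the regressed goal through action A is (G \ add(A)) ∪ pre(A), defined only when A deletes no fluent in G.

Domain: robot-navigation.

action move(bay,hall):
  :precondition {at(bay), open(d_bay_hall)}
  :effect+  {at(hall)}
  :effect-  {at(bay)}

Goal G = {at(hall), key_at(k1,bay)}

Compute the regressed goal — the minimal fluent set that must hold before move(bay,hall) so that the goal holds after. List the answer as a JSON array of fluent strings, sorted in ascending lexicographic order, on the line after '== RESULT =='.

Regress:
  G ∩ del = {}  (empty — regression defined)
  G \ add = {at(hall), key_at(k1,bay)} \ {at(hall)} = {key_at(k1,bay)}
  ∪ pre   = {key_at(k1,bay)} ∪ {at(bay), open(d_bay_hall)}
          = {at(bay), key_at(k1,bay), open(d_bay_hall)}

== RESULT ==
["at(bay)", "key_at(k1,bay)", "open(d_bay_hall)"]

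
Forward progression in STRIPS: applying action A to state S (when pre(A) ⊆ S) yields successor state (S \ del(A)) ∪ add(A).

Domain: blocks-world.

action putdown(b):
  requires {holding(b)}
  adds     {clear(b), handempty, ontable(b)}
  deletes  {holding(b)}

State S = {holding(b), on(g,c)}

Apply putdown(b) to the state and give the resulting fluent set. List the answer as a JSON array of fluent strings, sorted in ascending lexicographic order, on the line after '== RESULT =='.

Compute (S \ del) ∪ add:
  pre ⊆ S: {holding(b)} ⊆ S  — applicable
  S \ del = {on(g,c)}
  ∪ add   = {clear(b), handempty, on(g,c), ontable(b)}

== RESULT ==
["clear(b)", "handempty", "on(g,c)", "ontable(b)"]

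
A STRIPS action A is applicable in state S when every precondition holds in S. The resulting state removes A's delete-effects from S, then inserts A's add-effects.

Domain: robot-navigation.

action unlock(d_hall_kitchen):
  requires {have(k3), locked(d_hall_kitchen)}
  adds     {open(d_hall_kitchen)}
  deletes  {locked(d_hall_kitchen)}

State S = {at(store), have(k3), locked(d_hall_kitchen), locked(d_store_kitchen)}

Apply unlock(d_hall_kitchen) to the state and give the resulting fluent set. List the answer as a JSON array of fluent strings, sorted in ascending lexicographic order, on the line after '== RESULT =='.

Progress:
  pre ⊆ S: {have(k3), locked(d_hall_kitchen)} ⊆ S  — applicable
  S \ del = {at(store), have(k3), locked(d_store_kitchen)}
  ∪ add   = {at(store), have(k3), locked(d_store_kitchen), open(d_hall_kitchen)}

== RESULT ==
["at(store)", "have(k3)", "locked(d_store_kitchen)", "open(d_hall_kitchen)"]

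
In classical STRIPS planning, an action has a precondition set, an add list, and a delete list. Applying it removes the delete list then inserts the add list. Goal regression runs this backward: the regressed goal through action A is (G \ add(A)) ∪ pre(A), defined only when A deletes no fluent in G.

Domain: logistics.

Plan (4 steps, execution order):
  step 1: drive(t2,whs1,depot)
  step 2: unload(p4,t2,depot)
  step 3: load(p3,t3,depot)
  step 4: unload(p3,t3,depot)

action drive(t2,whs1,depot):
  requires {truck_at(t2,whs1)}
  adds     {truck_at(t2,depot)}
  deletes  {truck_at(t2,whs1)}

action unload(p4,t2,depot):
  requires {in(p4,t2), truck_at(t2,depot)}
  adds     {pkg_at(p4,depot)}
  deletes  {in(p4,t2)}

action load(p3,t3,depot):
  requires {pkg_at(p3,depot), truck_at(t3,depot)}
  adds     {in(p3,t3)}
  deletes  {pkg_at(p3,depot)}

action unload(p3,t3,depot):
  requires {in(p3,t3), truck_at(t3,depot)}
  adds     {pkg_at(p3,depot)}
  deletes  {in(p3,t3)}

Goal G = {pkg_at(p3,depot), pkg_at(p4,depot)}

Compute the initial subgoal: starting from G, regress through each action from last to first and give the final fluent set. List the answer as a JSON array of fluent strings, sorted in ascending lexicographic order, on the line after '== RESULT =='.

Regress step by step:
  through step 4 (unload(p3,t3,depot)): drop {pkg_at(p3,depot)}, keep {pkg_at(p4,depot)}, require {in(p3,t3), truck_at(t3,depot)}
    → {in(p3,t3), pkg_at(p4,depot), truck_at(t3,depot)}
  through step 3 (load(p3,t3,depot)): drop {in(p3,t3)}, keep {pkg_at(p4,depot), truck_at(t3,depot)}, require {pkg_at(p3,depot), truck_at(t3,depot)}
    → {pkg_at(p3,depot), pkg_at(p4,depot), truck_at(t3,depot)}
  through step 2 (unload(p4,t2,depot)): drop {pkg_at(p4,depot)}, keep {pkg_at(p3,depot), truck_at(t3,depot)}, require {in(p4,t2), truck_at(t2,depot)}
    → {in(p4,t2), pkg_at(p3,depot), truck_at(t2,depot), truck_at(t3,depot)}
  through step 1 (drive(t2,whs1,depot)): drop {truck_at(t2,depot)}, keep {in(p4,t2), pkg_at(p3,depot), truck_at(t3,depot)}, require {truck_at(t2,whs1)}
    → {in(p4,t2), pkg_at(p3,depot), truck_at(t2,whs1), truck_at(t3,depot)}

== RESULT ==
["in(p4,t2)", "pkg_at(p3,depot)", "truck_at(t2,whs1)", "truck_at(t3,depot)"]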